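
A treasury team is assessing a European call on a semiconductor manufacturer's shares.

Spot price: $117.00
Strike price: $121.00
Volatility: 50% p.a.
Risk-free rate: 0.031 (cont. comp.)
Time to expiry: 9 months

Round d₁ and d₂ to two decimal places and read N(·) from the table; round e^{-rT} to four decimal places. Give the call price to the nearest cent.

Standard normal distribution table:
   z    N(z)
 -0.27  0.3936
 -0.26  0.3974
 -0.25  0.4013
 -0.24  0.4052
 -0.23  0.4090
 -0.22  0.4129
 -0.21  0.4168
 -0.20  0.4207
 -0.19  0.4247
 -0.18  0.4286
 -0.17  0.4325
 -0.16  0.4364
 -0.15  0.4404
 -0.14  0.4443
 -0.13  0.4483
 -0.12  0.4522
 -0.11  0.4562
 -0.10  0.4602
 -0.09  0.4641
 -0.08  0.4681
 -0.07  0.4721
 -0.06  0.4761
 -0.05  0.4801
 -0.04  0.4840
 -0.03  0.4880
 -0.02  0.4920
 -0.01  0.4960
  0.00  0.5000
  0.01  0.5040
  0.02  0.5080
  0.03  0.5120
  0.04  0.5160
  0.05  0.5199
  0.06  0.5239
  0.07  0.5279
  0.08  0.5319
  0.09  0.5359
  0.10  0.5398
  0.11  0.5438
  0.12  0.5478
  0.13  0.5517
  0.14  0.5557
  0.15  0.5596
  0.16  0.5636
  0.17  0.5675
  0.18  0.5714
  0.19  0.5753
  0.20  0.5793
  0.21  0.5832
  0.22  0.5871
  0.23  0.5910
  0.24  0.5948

T = 0.75;  σ√T = 0.4330
d₁ = [ln(117/121) + (0.031 + 0.5²/2)·0.75] / 0.4330 = [-0.0336 + 0.1170] / 0.4330 = 0.1926 ≈ 0.19
d₂ = d₁ − σ√T = 0.1926 − 0.4330 = -0.2404 ≈ -0.24
exp(−rT) = exp(−0.031·0.75) = 0.9770
C = 117·N(0.19) − 121·0.9770·N(-0.24) = 117·0.5753 − 121·0.9770·0.4052 = 67.3101 − 47.9015 = 19.4086

$19.41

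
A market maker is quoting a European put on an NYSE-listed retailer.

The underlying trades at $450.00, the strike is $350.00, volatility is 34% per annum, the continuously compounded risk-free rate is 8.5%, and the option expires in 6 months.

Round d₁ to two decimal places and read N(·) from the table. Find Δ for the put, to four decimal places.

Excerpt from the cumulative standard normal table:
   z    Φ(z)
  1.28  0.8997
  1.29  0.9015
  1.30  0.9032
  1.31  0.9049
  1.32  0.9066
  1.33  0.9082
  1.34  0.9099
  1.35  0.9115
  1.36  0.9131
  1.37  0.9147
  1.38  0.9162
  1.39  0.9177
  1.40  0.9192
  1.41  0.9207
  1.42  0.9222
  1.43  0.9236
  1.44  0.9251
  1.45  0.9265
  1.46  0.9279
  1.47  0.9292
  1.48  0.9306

σ√T = 0.34·√0.5 = 0.2404
d₁ = [ln(450/350) + (0.085 + ½·0.34²)·0.5] / (σ√T) = (0.2513 + 0.0714) / 0.2404 = 1.3423 → 1.34
N(d₁) = N(1.34) = 0.9099
Δ_put = N(d₁) − 1 = 0.9099 − 1 = -0.0901

-0.0901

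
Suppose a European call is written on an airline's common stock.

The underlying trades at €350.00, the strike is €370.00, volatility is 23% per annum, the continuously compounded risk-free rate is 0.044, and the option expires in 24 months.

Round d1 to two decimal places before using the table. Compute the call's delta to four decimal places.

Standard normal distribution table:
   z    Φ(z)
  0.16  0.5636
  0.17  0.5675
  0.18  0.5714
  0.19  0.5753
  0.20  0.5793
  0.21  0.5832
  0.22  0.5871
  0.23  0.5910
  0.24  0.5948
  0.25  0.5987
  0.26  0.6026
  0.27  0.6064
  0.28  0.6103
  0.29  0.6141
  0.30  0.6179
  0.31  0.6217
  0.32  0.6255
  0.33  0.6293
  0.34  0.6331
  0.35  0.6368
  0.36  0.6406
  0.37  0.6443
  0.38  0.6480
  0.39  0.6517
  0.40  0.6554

σ√T = 0.23 × 1.4142 = 0.3253
ln(S/K) + (r + σ²/2)T = ln(350/370) + (0.044 + 0.23²/2)·2 = -0.0556 + 0.1409 = 0.0853
d₁ = 0.0853 / 0.3253 = 0.2623 which rounds to 0.26
N(d₁) = N(0.26) = 0.6026
Δ_call = N(d₁) = 0.6026

0.6026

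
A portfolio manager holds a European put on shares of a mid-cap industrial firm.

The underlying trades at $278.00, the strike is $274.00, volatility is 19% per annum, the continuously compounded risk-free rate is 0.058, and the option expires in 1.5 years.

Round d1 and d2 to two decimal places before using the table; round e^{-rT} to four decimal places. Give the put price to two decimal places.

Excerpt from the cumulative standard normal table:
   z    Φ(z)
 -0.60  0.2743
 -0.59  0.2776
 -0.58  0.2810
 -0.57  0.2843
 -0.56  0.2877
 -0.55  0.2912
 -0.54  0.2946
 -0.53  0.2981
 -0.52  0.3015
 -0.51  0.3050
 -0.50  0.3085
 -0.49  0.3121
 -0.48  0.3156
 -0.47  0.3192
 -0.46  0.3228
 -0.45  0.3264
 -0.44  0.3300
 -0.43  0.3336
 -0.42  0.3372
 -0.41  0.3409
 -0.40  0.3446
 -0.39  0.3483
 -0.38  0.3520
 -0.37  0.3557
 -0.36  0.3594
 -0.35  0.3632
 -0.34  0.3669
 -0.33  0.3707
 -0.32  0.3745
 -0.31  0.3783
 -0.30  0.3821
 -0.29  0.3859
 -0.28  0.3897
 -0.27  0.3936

$13.11

σ√T = 0.19·√1.5 = 0.2327
d₁ = [ln(278/274) + (0.058 + 0.19²/2)·1.5] / 0.2327 = [0.0145 + 0.1141] / 0.2327 = 0.5525 ≈ 0.55
d₂ = d₁ − σ√T = 0.5525 − 0.2327 = 0.3198 ≈ 0.32
e^(−rT) = e^(−0.058·1.5) = 0.9167
N(−d₂) = N(-0.32) = 0.3745;  N(−d₁) = N(-0.55) = 0.2912
P = 274·0.9167·0.3745 − 278·0.2912 = 94.0653 − 80.9536 = 13.1117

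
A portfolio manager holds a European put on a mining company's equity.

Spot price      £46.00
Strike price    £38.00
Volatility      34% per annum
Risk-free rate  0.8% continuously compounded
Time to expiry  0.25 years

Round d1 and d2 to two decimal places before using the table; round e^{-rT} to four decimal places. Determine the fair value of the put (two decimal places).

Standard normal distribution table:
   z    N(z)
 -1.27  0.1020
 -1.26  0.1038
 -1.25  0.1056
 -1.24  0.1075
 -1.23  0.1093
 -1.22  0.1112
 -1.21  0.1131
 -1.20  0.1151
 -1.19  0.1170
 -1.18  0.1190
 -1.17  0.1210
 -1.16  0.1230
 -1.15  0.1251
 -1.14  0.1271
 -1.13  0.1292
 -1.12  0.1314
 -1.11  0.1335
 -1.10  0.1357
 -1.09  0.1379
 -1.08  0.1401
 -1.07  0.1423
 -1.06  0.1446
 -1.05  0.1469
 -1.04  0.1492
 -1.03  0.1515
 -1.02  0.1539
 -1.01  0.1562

σ√T = 0.34 × 0.5000 = 0.1700
d₁ = [ln(46/38) + (0.008 + 0.34²/2)·0.25] / 0.1700 = [0.1911 + 0.0165] / 0.1700 = 1.2206 → 1.22
d₂ = d₁ − σ√T = 1.2206 − 0.1700 = 1.0506 → 1.05
e^(−rT) = e^(−0.008·0.25) = 0.9980
P = 38·0.9980·N(-1.05) − 46·N(-1.22) = 38·0.9980·0.1469 − 46·0.1112 = 5.5710 − 5.1152 = 0.4558

£0.46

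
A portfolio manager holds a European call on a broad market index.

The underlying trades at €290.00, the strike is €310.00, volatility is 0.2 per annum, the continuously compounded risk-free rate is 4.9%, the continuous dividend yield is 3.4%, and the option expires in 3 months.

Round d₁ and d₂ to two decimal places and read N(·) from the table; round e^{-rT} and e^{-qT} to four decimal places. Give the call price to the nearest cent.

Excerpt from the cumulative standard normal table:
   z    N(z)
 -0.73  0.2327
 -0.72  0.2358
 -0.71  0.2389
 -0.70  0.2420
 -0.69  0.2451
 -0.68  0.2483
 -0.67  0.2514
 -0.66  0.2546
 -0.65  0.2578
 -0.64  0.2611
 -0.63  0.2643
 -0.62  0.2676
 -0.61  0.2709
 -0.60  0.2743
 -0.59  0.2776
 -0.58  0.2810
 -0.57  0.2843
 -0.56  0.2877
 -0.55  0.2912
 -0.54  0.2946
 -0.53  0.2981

σ√T = 0.2 × 0.5000 = 0.1000
ln(S/K) + (r − q + σ²/2)T = ln(290/310) + (0.049 − 0.034 + 0.2²/2)·0.25 = -0.0667 + 0.0088 = -0.0579
d₁ = -0.0579 / 0.1000 = -0.5794 ≈ -0.58
d₂ = d₁ − σ√T = -0.5794 − 0.1000 = -0.6794 ≈ -0.68
exp(−qT) = exp(−0.034·0.25) = 0.9915;  exp(−rT) = exp(−0.049·0.25) = 0.9878
C = 290·0.9915·N(-0.58) − 310·0.9878·N(-0.68) = 290·0.9915·0.2810 − 310·0.9878·0.2483 = 80.7973 − 76.0339 = 4.7634

€4.76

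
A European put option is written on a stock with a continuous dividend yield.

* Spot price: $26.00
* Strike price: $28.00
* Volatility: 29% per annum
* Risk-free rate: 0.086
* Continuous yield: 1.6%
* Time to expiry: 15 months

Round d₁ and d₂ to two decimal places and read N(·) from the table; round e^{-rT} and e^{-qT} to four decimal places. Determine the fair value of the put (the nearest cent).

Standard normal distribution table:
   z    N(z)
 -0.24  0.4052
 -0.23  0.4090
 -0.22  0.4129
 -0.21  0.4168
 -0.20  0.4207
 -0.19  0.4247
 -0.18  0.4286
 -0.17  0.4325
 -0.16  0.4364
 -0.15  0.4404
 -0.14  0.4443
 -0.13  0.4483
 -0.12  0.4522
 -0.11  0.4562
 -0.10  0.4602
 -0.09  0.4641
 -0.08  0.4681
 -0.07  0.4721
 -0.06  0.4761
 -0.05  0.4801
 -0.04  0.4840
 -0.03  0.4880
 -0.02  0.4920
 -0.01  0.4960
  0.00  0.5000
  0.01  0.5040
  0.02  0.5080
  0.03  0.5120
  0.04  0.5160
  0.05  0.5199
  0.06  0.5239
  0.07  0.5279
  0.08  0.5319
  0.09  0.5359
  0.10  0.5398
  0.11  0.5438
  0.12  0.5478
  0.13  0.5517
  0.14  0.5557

σ√T = 0.29 × 1.1180 = 0.3242
d₁ = [ln(26/28) + (0.086 − 0.016 + 0.29²/2)·1.25] / 0.3242 = [-0.0741 + 0.1401] / 0.3242 = 0.2034 ⇒ 0.20
d₂ = d₁ − σ√T = 0.2034 − 0.3242 = -0.1208 ⇒ -0.12
exp(−qT) = exp(−0.016·1.25) = 0.9802;  exp(−rT) = exp(−0.086·1.25) = 0.8981
P = 28·0.8981·N(0.12) − 26·0.9802·N(-0.20) = 28·0.8981·0.5478 − 26·0.9802·0.4207 = 13.7754 − 10.7216 = 3.0538

$3.05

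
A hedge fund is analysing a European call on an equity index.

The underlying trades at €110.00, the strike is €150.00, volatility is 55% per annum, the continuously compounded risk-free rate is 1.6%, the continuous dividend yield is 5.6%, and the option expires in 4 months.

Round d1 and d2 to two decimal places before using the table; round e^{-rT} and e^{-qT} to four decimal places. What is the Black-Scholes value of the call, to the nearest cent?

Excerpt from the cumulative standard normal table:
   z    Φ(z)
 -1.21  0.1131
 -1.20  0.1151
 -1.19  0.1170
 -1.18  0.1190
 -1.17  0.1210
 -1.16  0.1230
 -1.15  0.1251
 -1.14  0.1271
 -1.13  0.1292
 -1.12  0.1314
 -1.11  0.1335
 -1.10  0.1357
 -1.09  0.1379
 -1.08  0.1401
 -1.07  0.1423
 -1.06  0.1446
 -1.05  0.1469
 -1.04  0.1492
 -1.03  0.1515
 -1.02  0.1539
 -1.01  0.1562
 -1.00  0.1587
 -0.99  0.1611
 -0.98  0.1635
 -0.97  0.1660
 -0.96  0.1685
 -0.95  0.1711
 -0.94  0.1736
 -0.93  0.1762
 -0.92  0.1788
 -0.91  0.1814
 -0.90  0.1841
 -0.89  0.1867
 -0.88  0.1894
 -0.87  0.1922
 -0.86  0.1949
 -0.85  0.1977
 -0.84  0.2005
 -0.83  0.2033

σ√T = 0.55 × 0.5774 = 0.3175
ln(S/K) + (r − q + σ²/2)T = ln(110/150) + (0.016 − 0.056 + 0.55²/2)·0.3333 = -0.3102 + 0.0371 = -0.2731
d₁ = -0.2731 / 0.3175 = -0.8600 → -0.86
d₂ = d₁ − σ√T = -0.8600 − 0.3175 = -1.1775 → -1.18
e^(−qT) = e^(−0.056·0.3333) = 0.9815;  e^(−rT) = e^(−0.016·0.3333) = 0.9947
N(d₁) = N(-0.86) = 0.1949;  N(d₂) = N(-1.18) = 0.1190
C = 110·0.9815·0.1949 − 150·0.9947·0.1190 = 21.0424 − 17.7554 = 3.2870

€3.29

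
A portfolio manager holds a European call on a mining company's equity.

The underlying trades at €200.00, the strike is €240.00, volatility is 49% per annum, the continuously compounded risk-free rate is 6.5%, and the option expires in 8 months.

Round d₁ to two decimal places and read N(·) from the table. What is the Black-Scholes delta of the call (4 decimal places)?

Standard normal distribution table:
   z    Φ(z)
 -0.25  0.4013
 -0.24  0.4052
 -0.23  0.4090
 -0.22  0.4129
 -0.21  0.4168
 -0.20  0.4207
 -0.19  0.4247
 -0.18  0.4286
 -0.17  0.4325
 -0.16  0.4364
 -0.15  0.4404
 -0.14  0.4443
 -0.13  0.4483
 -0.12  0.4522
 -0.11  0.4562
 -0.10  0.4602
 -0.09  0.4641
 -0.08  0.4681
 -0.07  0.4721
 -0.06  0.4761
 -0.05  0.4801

σ√T = 0.49 × 0.8165 = 0.4001
d₁ = [ln(200/240) + (0.065 + 0.49²/2)·0.6667] / 0.4001 = [-0.1823 + 0.1234] / 0.4001 = -0.1474 which rounds to -0.15
N(d₁) = N(-0.15) = 0.4404
Δ_call = N(d₁) = 0.4404

0.4404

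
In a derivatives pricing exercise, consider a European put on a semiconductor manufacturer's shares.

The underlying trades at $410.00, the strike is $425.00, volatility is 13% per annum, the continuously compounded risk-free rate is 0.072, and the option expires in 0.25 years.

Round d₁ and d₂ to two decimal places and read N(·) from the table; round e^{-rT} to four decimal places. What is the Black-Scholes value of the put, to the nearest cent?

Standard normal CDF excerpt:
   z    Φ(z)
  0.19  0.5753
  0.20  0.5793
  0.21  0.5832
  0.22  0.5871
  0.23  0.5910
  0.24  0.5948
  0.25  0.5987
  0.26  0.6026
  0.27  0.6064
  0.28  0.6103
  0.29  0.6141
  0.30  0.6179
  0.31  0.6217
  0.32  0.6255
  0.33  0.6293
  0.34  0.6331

σ√T = 0.13·√0.25 = 0.0650
d₁ = [ln(410/425) + (0.072 + 0.13²/2)·0.25] / 0.0650 = [-0.0359 + 0.0201] / 0.0650 = -0.2434 which rounds to -0.24
d₂ = d₁ − σ√T = -0.2434 − 0.0650 = -0.3084 which rounds to -0.31
e^(−rT) = e^(−0.072·0.25) = 0.9822
N(−d₂) = N(0.31) = 0.6217;  N(−d₁) = N(0.24) = 0.5948
P = 425·0.9822·0.6217 − 410·0.5948 = 259.5193 − 243.8680 = 15.6513

$15.65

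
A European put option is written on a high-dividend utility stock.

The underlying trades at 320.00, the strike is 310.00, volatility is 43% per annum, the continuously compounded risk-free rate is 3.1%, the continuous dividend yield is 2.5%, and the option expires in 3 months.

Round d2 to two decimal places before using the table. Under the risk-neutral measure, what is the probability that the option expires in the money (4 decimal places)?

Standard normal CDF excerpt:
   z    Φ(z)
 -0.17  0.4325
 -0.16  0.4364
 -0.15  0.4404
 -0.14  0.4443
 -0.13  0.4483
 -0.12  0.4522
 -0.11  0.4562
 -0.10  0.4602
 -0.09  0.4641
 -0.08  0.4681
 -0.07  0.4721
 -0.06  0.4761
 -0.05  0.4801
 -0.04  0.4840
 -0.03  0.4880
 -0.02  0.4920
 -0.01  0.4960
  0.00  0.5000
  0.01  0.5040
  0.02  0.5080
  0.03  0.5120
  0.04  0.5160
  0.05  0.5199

σ√T = 0.43·√0.25 = 0.2150
d₁ = [ln(320/310) + (0.031 − 0.025 + 0.43²/2)·0.25] / 0.2150 = [0.0317 + 0.0246] / 0.2150 = 0.2621 → 0.26
d₂ = d₁ − σ√T = 0.2621 − 0.2150 = 0.0471 → 0.05
Risk-neutral Pr[S_T < K] = N(−d₂) = N(-0.05) = 0.4801

0.4801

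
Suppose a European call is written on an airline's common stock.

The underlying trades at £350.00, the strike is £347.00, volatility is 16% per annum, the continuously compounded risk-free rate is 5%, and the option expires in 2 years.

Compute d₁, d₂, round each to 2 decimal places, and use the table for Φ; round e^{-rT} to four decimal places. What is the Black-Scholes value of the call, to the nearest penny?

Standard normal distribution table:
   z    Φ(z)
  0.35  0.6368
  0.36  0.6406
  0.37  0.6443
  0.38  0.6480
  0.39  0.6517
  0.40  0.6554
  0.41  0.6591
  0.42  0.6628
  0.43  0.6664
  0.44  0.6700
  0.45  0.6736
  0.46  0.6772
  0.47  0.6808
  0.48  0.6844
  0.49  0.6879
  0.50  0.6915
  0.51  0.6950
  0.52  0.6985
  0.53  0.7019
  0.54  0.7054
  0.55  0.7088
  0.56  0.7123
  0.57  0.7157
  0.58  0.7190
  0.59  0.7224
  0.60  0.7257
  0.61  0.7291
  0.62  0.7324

σ√T = 0.16 × 1.4142 = 0.2263
d₁ = [ln(350/347) + (0.05 + 0.16²/2)·2] / 0.2263 = [0.0086 + 0.1256] / 0.2263 = 0.5931 ≈ 0.59
d₂ = d₁ − σ√T = 0.5931 − 0.2263 = 0.3668 ≈ 0.37
e^(−rT) = e^(−0.05·2) = 0.9048
N(d₁) = N(0.59) = 0.7224;  N(d₂) = N(0.37) = 0.6443
C = 350·0.7224 − 347·0.9048·0.6443 = 252.8400 − 202.2880 = 50.5520

£50.55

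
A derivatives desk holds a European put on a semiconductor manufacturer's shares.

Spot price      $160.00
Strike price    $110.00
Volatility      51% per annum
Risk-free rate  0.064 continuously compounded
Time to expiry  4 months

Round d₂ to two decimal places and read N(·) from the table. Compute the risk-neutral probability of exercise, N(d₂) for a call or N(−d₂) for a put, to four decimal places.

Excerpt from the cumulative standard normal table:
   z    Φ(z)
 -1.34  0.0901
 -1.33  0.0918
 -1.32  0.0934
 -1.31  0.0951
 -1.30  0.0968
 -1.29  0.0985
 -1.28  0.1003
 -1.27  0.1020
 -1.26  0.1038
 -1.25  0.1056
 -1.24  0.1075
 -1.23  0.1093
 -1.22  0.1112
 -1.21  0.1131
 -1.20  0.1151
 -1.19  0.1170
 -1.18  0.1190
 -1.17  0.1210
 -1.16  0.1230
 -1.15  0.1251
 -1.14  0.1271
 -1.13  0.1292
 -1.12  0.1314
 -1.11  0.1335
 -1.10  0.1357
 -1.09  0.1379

σ√T = 0.51·√0.3333 = 0.2944
d₁ = [ln(160/110) + (0.064 + ½·0.51²)·0.3333] / (σ√T) = (0.3747 + 0.0647) / 0.2944 = 1.4922 ≈ 1.49
d₂ = 1.4922 − 0.2944 = 1.1978 ≈ 1.20
Risk-neutral Pr[S_T < K] = N(−d₂) = N(-1.20) = 0.1151

0.1151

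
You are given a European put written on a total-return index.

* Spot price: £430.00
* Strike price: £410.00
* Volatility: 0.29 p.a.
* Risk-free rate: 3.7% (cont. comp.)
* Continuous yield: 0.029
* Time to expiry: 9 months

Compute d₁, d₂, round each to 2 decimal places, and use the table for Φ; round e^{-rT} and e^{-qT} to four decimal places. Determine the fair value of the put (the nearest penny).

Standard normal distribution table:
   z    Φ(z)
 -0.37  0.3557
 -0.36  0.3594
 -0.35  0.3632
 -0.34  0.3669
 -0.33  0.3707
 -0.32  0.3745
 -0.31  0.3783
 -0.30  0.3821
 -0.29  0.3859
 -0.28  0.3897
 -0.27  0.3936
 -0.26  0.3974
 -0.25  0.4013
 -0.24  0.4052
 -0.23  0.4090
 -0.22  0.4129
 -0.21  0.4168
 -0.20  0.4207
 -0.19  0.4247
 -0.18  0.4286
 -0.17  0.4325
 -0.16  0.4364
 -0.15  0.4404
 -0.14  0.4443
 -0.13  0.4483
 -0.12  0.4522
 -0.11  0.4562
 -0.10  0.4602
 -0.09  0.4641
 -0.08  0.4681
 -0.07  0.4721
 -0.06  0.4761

σ√T = 0.29 × 0.8660 = 0.2511
d₁ = [ln(430/410) + (0.037 − 0.029 + 0.29²/2)·0.75] / 0.2511 = [0.0476 + 0.0375] / 0.2511 = 0.3391 which rounds to 0.34
d₂ = d₁ − σ√T = 0.3391 − 0.2511 = 0.0880 which rounds to 0.09
e^(−qT) = e^(−0.029·0.75) = 0.9785;  e^(−rT) = e^(−0.037·0.75) = 0.9726
N(−d₂) = N(-0.09) = 0.4641;  N(−d₁) = N(-0.34) = 0.3669
P = 410·0.9726·0.4641 − 430·0.9785·0.3669 = 185.0673 − 154.3750 = 30.6923

£30.69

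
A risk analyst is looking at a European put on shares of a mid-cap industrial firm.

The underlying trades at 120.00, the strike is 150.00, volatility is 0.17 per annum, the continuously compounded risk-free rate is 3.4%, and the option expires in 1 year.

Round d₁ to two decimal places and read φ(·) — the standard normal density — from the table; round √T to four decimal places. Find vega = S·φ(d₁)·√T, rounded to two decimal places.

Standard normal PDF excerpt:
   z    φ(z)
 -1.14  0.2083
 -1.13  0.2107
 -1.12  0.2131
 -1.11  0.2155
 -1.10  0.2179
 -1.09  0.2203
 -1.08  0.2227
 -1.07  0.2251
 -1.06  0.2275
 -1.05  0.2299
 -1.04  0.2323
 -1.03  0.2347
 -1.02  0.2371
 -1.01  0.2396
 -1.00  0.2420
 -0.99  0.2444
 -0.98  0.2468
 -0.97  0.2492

σ√T = 0.17·√1 = 0.1700
d₁ = [ln(120/150) + (0.034 + 0.17²/2)·1] / 0.1700 = [-0.2231 + 0.0485] / 0.1700 = -1.0276 which rounds to -1.03
√T = √1 = 1.0000
φ(d₁) = φ(-1.03) = 0.2347
vega = S·φ(d₁)·√T = 120·0.2347·1.0000 = 28.1640
(The call has the same vega.)

28.16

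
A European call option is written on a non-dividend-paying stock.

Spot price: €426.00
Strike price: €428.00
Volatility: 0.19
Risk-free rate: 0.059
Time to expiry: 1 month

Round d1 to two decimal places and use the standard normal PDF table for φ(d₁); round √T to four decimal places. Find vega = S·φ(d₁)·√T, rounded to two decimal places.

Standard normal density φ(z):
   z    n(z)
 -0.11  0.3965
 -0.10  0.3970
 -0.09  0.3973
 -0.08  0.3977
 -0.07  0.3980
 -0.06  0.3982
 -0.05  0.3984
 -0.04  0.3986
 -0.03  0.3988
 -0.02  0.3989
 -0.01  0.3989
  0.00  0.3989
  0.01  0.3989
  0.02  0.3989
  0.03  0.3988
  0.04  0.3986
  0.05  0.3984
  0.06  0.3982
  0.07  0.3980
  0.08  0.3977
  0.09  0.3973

49.05

σ√T = 0.19 × 0.2887 = 0.0548
d₁ = [ln(426/428) + (0.059 + 0.19²/2)·0.08333] / 0.0548 = [-0.0047 + 0.0064] / 0.0548 = 0.0317 ⇒ 0.03
√T = √0.08333 = 0.2887
φ(d₁) = φ(0.03) = 0.3988
vega = S·φ(d₁)·√T = 426·0.3988·0.2887 = 49.0469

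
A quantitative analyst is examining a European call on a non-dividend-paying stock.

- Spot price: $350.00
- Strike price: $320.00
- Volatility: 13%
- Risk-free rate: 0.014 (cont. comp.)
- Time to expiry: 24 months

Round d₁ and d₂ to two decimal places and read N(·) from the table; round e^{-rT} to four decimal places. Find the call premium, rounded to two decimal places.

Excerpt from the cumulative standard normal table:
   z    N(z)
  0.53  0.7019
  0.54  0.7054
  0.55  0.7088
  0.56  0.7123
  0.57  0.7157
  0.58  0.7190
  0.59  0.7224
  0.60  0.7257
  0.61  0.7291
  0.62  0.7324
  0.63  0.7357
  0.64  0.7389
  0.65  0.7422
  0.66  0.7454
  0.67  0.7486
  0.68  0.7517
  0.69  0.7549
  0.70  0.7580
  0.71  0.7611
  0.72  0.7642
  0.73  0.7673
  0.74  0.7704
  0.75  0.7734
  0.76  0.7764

$48.00

T = 2;  σ√T = 0.1838
d₁ = [ln(350/320) + (0.014 + ½·0.13²)·2] / (σ√T) = (0.0896 + 0.0449) / 0.1838 = 0.7316 which rounds to 0.73
d₂ = 0.7316 − 0.1838 = 0.5478 which rounds to 0.55
e^(−rT) = e^(−0.014·2) = 0.9724
C = 350·N(0.73) − 320·0.9724·N(0.55) = 350·0.7673 − 320·0.9724·0.7088 = 268.5550 − 220.5559 = 47.9991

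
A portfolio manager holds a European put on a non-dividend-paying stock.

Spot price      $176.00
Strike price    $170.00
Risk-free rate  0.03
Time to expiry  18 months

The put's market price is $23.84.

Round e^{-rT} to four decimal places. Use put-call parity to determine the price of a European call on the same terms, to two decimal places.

e^(−rT) = e^(−0.03·1.5) = 0.9560
Put-call parity: C − P = S − K·e^(−rT) = 176 − 170·0.9560 = 176 − 162.5200 = 13.4800
C = P + (C − P) = 23.84 + (13.4800) = 37.3200

$37.32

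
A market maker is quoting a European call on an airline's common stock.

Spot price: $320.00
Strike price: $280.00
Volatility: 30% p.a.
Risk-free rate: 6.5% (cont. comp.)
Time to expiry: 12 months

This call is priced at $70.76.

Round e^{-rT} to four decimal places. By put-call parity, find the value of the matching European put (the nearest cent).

$13.15

e^(−rT) = e^(−0.065·1) = 0.9371
Put-call parity: C − P = S − K·e^(−rT) = 320 − 280·0.9371 = 320 − 262.3880 = 57.6120
P = C − (C − P) = 70.76 − (57.6120) = 13.1480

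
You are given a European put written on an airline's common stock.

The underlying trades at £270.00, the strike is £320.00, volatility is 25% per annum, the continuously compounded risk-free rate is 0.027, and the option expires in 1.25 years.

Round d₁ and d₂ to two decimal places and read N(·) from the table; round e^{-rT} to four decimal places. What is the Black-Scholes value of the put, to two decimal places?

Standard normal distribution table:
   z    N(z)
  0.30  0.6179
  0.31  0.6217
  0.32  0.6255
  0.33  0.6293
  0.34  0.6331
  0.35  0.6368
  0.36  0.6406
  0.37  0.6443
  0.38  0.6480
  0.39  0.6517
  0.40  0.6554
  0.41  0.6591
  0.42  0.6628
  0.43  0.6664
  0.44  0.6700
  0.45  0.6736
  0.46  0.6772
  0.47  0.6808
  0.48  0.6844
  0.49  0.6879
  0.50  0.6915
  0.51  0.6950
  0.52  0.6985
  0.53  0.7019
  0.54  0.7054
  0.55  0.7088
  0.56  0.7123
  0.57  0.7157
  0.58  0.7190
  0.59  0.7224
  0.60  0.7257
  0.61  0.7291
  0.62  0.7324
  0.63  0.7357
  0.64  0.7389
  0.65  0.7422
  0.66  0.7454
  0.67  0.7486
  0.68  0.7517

σ√T = 0.25 × 1.1180 = 0.2795
d₁ = [ln(270/320) + (0.027 + ½·0.25²)·1.25] / (σ√T) = (-0.1699 + 0.0728) / 0.2795 = -0.3473 which rounds to -0.35
d₂ = -0.3473 − 0.2795 = -0.6269 which rounds to -0.63
e^(−rT) = e^(−0.027·1.25) = 0.9668
P = 320·0.9668·N(0.63) − 270·N(0.35) = 320·0.9668·0.7357 − 270·0.6368 = 227.6079 − 171.9360 = 55.6719

£55.67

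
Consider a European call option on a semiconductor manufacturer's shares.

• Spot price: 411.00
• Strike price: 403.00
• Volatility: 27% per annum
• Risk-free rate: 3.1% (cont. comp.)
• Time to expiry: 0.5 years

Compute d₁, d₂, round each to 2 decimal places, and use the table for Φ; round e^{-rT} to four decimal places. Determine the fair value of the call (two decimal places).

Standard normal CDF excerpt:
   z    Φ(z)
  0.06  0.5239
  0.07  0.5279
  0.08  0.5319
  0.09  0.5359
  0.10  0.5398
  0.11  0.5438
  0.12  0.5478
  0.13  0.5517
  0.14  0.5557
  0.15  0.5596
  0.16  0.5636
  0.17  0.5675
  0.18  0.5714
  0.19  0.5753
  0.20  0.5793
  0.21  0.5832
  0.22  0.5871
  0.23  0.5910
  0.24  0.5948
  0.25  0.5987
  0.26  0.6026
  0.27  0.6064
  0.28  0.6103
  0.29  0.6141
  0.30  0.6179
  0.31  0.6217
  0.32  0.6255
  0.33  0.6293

T = 0.5;  σ√T = 0.1909
d₁ = [ln(411/403) + (0.031 + 0.27²/2)·0.5] / 0.1909 = [0.0197 + 0.0337] / 0.1909 = 0.2796 ⇒ 0.28
d₂ = d₁ − σ√T = 0.2796 − 0.1909 = 0.0887 ⇒ 0.09
exp(−rT) = exp(−0.031·0.5) = 0.9846
N(d₁) = N(0.28) = 0.6103;  N(d₂) = N(0.09) = 0.5359
C = 411·0.6103 − 403·0.9846·0.5359 = 250.8333 − 212.6418 = 38.1915

38.19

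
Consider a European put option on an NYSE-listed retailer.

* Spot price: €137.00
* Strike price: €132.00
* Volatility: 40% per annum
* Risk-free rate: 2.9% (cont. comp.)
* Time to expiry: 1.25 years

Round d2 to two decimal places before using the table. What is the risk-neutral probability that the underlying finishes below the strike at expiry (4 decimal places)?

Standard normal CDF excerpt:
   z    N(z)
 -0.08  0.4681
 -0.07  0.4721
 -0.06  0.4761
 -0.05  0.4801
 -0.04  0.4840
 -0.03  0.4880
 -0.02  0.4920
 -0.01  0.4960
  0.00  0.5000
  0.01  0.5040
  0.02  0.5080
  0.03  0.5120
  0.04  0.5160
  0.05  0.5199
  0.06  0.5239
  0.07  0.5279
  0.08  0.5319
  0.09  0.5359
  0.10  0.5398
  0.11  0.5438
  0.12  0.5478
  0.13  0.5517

0.5239

T = 1.25;  σ√T = 0.4472
d₁ = [ln(137/132) + (0.029 + ½·0.4²)·1.25] / (σ√T) = (0.0372 + 0.1363) / 0.4472 = 0.3878 → 0.39
d₂ = 0.3878 − 0.4472 = -0.0594 → -0.06
Pr(exercise) under Q = N(−d₂) = N(0.06) = 0.5239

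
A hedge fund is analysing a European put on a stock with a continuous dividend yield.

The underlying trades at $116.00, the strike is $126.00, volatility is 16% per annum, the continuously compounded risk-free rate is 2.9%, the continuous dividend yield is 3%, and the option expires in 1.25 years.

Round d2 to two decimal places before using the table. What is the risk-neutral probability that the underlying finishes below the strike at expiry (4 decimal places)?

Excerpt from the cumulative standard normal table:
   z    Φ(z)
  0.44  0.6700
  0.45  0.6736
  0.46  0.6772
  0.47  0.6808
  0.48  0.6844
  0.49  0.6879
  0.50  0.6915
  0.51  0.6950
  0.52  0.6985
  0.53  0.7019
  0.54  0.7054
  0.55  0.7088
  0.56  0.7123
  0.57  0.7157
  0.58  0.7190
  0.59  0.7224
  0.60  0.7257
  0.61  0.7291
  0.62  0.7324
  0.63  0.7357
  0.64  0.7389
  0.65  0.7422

0.7123

T = 1.25;  σ√T = 0.1789
d₁ = [ln(116/126) + (0.029 − 0.03 + 0.16²/2)·1.25] / 0.1789 = [-0.0827 + 0.0148] / 0.1789 = -0.3798 → -0.38
d₂ = d₁ − σ√T = -0.3798 − 0.1789 = -0.5587 → -0.56
Risk-neutral Pr[S_T < K] = N(−d₂) = N(0.56) = 0.7123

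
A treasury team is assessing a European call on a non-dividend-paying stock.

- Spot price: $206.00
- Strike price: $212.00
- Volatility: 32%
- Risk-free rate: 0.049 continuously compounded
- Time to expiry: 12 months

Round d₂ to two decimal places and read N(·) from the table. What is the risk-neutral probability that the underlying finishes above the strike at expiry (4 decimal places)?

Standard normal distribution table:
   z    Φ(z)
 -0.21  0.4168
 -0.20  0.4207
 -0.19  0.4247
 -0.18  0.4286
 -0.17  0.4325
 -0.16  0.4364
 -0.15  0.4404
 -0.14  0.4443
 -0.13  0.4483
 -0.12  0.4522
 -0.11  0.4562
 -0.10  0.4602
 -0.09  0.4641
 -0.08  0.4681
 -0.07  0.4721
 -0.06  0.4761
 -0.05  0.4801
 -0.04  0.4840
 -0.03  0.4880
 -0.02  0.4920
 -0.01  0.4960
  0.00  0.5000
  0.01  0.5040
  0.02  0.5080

T = 1;  σ√T = 0.3200
d₁ = [ln(206/212) + (0.049 + 0.32²/2)·1] / 0.3200 = [-0.0287 + 0.1002] / 0.3200 = 0.2234 ≈ 0.22
d₂ = d₁ − σ√T = 0.2234 − 0.3200 = -0.0966 ≈ -0.10
Risk-neutral Pr[S_T > K] = N(d₂) = N(-0.10) = 0.4602

0.4602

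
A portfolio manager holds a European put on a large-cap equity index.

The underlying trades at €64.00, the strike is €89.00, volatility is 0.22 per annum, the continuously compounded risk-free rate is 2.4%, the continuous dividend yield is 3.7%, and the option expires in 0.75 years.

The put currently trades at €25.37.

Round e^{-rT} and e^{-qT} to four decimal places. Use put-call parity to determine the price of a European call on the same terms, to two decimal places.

exp(−qT) = exp(−0.037·0.75) = 0.9726;  exp(−rT) = exp(−0.024·0.75) = 0.9822
Put-call parity: C − P = S·e^(−qT) − K·e^(−rT) = 64·0.9726 − 89·0.9822 = 62.2464 − 87.4158 = -25.1694
C = P + (C − P) = 25.37 + (-25.1694) = 0.2006

€0.20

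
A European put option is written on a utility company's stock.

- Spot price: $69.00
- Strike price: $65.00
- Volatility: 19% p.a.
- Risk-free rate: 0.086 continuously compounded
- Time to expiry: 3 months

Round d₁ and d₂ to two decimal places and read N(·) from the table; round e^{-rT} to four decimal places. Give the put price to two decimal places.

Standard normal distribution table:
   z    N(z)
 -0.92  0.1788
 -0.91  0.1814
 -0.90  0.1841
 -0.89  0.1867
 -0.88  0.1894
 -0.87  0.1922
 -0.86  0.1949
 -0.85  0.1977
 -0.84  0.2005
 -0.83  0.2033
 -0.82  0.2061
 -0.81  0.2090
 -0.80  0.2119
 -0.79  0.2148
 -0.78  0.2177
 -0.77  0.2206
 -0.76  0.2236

$0.59

T = 0.25;  σ√T = 0.0950
ln(S/K) + (r + σ²/2)T = ln(69/65) + (0.086 + 0.19²/2)·0.25 = 0.0597 + 0.0260 = 0.0857
d₁ = 0.0857 / 0.0950 = 0.9024 ⇒ 0.90
d₂ = d₁ − σ√T = 0.9024 − 0.0950 = 0.8074 ⇒ 0.81
exp(−rT) = exp(−0.086·0.25) = 0.9787
N(−d₂) = N(-0.81) = 0.2090;  N(−d₁) = N(-0.90) = 0.1841
P = 65·0.9787·0.2090 − 69·0.1841 = 13.2956 − 12.7029 = 0.5927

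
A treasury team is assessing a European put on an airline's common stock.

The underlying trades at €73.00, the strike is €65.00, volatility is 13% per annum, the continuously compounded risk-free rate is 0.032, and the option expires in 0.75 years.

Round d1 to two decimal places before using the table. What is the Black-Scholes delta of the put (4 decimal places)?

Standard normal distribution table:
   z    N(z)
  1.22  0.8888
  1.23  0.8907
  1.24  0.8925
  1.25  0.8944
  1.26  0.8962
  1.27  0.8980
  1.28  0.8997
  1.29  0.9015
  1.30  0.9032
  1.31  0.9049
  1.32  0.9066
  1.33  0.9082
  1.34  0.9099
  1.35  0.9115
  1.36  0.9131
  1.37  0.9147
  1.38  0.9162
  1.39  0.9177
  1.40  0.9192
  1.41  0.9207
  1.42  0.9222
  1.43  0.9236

σ√T = 0.13 × 0.8660 = 0.1126
d₁ = [ln(73/65) + (0.032 + ½·0.13²)·0.75] / (σ√T) = (0.1161 + 0.0303) / 0.1126 = 1.3005 → 1.30
N(d₁) = N(1.30) = 0.9032
Δ_put = N(d₁) − 1 = 0.9032 − 1 = -0.0968

-0.0968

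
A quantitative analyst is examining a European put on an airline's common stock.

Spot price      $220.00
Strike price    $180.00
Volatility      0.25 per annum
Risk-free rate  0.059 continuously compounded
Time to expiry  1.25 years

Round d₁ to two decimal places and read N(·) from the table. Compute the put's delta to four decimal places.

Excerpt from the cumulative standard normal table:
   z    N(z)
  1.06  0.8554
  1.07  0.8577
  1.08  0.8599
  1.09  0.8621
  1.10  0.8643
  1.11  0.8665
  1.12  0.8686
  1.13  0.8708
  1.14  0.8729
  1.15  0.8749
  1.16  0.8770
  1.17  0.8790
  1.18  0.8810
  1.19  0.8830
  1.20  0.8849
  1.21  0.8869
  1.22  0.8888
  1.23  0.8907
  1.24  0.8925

-0.1314

σ√T = 0.25 × 1.1180 = 0.2795
d₁ = [ln(220/180) + (0.059 + 0.25²/2)·1.25] / 0.2795 = [0.2007 + 0.1128] / 0.2795 = 1.1216 ⇒ 1.12
N(d₁) = N(1.12) = 0.8686
Δ_put = N(d₁) − 1 = 0.8686 − 1 = -0.1314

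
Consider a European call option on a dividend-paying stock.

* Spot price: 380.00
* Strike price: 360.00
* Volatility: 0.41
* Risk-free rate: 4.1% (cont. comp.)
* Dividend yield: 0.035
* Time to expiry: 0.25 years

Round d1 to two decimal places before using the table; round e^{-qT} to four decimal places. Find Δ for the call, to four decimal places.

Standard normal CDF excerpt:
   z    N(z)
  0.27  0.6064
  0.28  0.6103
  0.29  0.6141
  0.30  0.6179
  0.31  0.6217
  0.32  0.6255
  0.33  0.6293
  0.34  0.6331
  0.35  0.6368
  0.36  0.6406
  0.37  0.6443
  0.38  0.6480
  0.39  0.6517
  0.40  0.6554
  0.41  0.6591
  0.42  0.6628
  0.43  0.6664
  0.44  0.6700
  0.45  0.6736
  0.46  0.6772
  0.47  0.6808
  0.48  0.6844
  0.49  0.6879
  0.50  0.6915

0.6387

T = 0.25;  σ√T = 0.2050
d₁ = [ln(380/360) + (0.041 − 0.035 + 0.41²/2)·0.25] / 0.2050 = [0.0541 + 0.0225] / 0.2050 = 0.3736 ⇒ 0.37
N(d₁) = N(0.37) = 0.6443
Δ_call = exp(−qT)·N(d₁) = 0.9913·0.6443 = 0.6387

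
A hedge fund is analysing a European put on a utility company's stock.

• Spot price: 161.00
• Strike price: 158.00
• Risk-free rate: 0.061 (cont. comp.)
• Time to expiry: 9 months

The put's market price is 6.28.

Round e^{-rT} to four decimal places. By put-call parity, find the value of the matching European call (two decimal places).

16.34

e^(−rT) = e^(−0.061·0.75) = 0.9553
Put-call parity: C − P = S − K·e^(−rT) = 161 − 158·0.9553 = 161 − 150.9374 = 10.0626
C = P + (C − P) = 6.28 + (10.0626) = 16.3426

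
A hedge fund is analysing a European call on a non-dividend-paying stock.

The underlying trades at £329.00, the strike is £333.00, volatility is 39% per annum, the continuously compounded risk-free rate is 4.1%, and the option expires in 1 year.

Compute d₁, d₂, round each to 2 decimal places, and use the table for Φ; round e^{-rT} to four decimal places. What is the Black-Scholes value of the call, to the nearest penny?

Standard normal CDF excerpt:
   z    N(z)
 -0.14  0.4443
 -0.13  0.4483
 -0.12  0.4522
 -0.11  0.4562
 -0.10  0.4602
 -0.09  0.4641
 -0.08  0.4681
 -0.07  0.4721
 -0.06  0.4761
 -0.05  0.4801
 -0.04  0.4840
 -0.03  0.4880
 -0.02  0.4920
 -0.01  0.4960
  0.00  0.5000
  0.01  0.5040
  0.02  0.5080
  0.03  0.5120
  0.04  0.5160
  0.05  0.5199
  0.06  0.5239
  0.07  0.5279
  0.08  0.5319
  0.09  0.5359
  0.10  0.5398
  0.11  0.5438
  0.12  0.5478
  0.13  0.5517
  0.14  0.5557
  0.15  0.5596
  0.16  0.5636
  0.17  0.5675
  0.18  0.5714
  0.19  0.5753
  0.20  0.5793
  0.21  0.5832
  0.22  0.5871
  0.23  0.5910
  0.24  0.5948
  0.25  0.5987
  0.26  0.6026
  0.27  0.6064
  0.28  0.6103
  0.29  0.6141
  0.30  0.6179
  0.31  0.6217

σ√T = 0.39 × 1.0000 = 0.3900
ln(S/K) + (r + σ²/2)T = ln(329/333) + (0.041 + 0.39²/2)·1 = -0.0121 + 0.1171 = 0.1050
d₁ = 0.1050 / 0.3900 = 0.2691 ≈ 0.27
d₂ = d₁ − σ√T = 0.2691 − 0.3900 = -0.1209 ≈ -0.12
exp(−rT) = exp(−0.041·1) = 0.9598
C = 329·N(0.27) − 333·0.9598·N(-0.12) = 329·0.6064 − 333·0.9598·0.4522 = 199.5056 − 144.5292 = 54.9764

£54.98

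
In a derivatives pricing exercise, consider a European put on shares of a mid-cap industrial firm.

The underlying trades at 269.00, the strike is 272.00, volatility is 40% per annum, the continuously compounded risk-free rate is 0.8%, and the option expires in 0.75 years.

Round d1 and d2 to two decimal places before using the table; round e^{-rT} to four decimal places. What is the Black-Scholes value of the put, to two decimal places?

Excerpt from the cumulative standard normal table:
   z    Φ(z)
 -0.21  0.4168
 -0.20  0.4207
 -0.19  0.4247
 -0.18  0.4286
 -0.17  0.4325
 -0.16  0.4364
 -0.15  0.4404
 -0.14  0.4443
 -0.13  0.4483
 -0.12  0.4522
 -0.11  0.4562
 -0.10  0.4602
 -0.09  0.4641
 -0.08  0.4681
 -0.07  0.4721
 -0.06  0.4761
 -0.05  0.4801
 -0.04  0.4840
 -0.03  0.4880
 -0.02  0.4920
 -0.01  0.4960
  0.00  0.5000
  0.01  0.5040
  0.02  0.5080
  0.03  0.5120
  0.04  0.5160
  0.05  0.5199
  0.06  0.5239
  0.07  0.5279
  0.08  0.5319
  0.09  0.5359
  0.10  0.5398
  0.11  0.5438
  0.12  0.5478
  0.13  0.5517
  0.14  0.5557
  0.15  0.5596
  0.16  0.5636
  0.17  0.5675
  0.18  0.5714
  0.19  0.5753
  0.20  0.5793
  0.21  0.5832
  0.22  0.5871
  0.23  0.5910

σ√T = 0.4·√0.75 = 0.3464
d₁ = [ln(269/272) + (0.008 + 0.4²/2)·0.75] / 0.3464 = [-0.0111 + 0.0660] / 0.3464 = 0.1585 which rounds to 0.16
d₂ = d₁ − σ√T = 0.1585 − 0.3464 = -0.1879 which rounds to -0.19
exp(−rT) = exp(−0.008·0.75) = 0.9940
N(−d₂) = N(0.19) = 0.5753;  N(−d₁) = N(-0.16) = 0.4364
P = 272·0.9940·0.5753 − 269·0.4364 = 155.5427 − 117.3916 = 38.1511

38.15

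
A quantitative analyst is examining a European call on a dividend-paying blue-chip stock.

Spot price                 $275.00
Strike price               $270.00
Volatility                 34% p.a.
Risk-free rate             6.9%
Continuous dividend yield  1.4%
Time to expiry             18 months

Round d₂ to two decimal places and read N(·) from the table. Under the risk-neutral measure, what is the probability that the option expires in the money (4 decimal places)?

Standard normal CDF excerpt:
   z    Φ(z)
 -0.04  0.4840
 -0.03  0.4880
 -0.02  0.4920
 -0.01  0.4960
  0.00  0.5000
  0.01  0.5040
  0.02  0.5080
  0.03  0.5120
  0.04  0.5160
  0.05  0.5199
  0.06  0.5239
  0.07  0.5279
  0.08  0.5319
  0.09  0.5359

0.5120

σ√T = 0.34 × 1.2247 = 0.4164
d₁ = [ln(275/270) + (0.069 − 0.014 + 0.34²/2)·1.5] / 0.4164 = [0.0183 + 0.1692] / 0.4164 = 0.4504 which rounds to 0.45
d₂ = d₁ − σ√T = 0.4504 − 0.4164 = 0.0340 which rounds to 0.03
Pr(exercise) under Q = N(d₂) = 0.5120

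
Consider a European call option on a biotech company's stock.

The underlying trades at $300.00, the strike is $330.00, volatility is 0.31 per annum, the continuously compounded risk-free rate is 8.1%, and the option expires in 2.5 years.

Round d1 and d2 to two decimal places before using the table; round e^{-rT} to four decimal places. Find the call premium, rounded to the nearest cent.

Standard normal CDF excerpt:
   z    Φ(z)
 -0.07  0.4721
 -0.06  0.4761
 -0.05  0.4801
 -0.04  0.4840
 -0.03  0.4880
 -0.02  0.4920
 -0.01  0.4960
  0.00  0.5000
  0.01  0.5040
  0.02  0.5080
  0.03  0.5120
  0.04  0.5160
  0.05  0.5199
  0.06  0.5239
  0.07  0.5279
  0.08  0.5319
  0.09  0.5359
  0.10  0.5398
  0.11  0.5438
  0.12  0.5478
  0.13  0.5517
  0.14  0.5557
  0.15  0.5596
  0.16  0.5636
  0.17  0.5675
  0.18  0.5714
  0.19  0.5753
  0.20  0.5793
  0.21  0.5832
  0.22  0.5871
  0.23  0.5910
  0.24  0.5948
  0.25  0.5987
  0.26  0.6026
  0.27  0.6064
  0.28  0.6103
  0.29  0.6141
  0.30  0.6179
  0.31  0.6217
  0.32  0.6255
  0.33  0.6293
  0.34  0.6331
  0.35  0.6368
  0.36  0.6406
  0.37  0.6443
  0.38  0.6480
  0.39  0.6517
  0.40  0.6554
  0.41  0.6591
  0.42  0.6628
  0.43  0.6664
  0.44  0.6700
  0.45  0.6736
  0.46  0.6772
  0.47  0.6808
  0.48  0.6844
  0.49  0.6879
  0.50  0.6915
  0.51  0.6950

σ√T = 0.31 × 1.5811 = 0.4902
d₁ = [ln(300/330) + (0.081 + 0.31²/2)·2.5] / 0.4902 = [-0.0953 + 0.3226] / 0.4902 = 0.4638 ≈ 0.46
d₂ = d₁ − σ√T = 0.4638 − 0.4902 = -0.0264 ≈ -0.03
exp(−rT) = exp(−0.081·2.5) = 0.8167
N(d₁) = N(0.46) = 0.6772;  N(d₂) = N(-0.03) = 0.4880
C = 300·0.6772 − 330·0.8167·0.4880 = 203.1600 − 131.5214 = 71.6386

$71.64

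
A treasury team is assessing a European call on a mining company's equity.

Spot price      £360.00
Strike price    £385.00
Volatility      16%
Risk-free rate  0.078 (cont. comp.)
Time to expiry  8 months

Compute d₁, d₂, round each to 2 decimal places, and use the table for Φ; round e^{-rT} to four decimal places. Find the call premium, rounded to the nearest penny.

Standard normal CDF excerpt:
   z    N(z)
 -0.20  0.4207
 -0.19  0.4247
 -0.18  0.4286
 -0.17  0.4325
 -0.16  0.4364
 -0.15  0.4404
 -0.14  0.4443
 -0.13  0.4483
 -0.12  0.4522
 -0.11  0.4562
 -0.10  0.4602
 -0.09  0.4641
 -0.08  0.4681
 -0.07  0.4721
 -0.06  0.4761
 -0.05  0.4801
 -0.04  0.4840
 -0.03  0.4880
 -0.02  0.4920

£16.19

σ√T = 0.16·√0.6667 = 0.1306
ln(S/K) + (r + σ²/2)T = ln(360/385) + (0.078 + 0.16²/2)·0.6667 = -0.0671 + 0.0605 = -0.0066
d₁ = -0.0066 / 0.1306 = -0.0506 ≈ -0.05
d₂ = d₁ − σ√T = -0.0506 − 0.1306 = -0.1812 ≈ -0.18
exp(−rT) = exp(−0.078·0.6667) = 0.9493
N(d₁) = N(-0.05) = 0.4801;  N(d₂) = N(-0.18) = 0.4286
C = 360·0.4801 − 385·0.9493·0.4286 = 172.8360 − 156.6449 = 16.1911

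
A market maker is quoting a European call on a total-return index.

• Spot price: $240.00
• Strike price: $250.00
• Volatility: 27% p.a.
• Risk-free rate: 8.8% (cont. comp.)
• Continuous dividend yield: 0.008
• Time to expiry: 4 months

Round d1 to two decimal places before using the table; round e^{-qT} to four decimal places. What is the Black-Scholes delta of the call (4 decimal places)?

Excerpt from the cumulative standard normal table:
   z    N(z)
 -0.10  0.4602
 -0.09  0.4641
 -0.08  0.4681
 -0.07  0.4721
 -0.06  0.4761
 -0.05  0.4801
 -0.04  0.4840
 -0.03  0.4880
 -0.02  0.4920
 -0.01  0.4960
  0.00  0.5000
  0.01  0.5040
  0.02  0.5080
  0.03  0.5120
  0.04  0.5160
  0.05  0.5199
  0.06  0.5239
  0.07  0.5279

σ√T = 0.27·√0.3333 = 0.1559
d₁ = [ln(240/250) + (0.088 − 0.008 + 0.27²/2)·0.3333] / 0.1559 = [-0.0408 + 0.0388] / 0.1559 = -0.0129 ⇒ -0.01
N(d₁) = N(-0.01) = 0.4960
Δ_call = exp(−qT)·N(d₁) = 0.9973·0.4960 = 0.4947

0.4947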